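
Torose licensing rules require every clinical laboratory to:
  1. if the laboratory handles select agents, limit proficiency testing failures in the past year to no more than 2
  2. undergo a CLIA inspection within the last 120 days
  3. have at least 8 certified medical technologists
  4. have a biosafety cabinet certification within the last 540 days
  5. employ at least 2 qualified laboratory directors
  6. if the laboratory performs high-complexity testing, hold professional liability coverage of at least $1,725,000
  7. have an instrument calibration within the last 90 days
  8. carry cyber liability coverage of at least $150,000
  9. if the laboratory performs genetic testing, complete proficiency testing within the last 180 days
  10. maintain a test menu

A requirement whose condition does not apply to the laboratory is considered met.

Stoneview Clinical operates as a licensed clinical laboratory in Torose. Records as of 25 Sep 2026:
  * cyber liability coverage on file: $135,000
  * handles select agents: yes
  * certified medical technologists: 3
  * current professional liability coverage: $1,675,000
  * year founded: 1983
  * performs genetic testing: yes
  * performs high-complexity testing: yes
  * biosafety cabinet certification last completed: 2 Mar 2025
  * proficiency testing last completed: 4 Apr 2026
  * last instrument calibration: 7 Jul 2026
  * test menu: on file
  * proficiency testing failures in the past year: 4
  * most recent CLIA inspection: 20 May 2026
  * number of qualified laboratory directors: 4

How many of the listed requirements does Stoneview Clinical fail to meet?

6

1. condition 'handles select agents' holds; proficiency testing failures in the past year 4 > 2 → not met
2. CLIA inspection 128 days ago vs limit 120 → not met
3. certified medical technologists 3 < 8 → not met
4. biosafety cabinet certification 572 days ago vs limit 540 → not met
5. qualified laboratory directors 4 ≥ 2 → met
6. condition 'performs high-complexity testing' holds; professional liability coverage $1,675,000 < $1,725,000 → not met
7. instrument calibration 80 days ago vs limit 90 → met
8. cyber liability coverage $135,000 < $150,000 → not met
9. condition 'performs genetic testing' holds; proficiency testing 174 days ago vs limit 180 → met
10. test menu present → met
Not met: 6 of 10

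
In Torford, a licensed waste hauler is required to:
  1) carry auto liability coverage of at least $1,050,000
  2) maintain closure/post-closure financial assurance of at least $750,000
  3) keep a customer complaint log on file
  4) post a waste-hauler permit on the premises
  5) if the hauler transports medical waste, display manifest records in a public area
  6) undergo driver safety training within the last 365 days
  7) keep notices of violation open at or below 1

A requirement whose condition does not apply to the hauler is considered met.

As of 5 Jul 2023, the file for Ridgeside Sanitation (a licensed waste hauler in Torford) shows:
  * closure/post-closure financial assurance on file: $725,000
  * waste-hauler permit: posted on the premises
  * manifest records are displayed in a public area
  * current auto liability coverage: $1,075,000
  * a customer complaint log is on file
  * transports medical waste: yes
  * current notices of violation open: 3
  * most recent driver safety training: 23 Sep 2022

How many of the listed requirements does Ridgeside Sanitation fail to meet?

2

1. auto liability coverage $1,075,000 ≥ $1,050,000 → met
2. closure/post-closure financial assurance $725,000 < $750,000 → not met
3. customer complaint log present → met
4. waste-hauler permit present → met
5. condition 'transports medical waste' holds; manifest records present → met
6. driver safety training 285 days ago vs limit 365 → met
7. notices of violation open 3 > 1 → not met
Not met: 2 of 7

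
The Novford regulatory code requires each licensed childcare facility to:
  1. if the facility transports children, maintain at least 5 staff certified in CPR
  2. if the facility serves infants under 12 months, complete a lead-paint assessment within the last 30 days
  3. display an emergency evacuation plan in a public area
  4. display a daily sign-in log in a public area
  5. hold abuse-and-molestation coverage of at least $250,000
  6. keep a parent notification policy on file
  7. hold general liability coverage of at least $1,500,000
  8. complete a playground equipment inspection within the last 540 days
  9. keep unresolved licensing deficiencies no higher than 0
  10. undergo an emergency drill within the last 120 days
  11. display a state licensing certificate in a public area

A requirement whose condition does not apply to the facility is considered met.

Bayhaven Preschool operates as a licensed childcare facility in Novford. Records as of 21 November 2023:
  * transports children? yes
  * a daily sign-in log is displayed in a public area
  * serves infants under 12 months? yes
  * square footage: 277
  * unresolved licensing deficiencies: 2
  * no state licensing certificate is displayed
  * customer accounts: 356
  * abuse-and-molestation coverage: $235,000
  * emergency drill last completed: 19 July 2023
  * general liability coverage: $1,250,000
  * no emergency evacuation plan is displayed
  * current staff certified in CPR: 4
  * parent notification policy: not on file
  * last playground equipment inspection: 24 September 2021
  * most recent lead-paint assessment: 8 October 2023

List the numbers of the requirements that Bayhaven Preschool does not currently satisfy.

1. condition 'transports children' holds; staff certified in CPR 4 < 5 → not met
2. condition 'serves infants under 12 months' holds; lead-paint assessment 44 days ago vs limit 30 → not met
3. emergency evacuation plan absent → not met
4. daily sign-in log present → met
5. abuse-and-molestation coverage $235,000 < $250,000 → not met
6. parent notification policy absent → not met
7. general liability coverage $1,250,000 < $1,500,000 → not met
8. playground equipment inspection 788 days ago vs limit 540 → not met
9. unresolved licensing deficiencies 2 > 0 → not met
10. emergency drill 125 days ago vs limit 120 → not met
11. state licensing certificate absent → not met
Not met: 1, 2, 3, 5, 6, 7, 8, 9, 10, 11

1, 2, 3, 5, 6, 7, 8, 9, 10, 11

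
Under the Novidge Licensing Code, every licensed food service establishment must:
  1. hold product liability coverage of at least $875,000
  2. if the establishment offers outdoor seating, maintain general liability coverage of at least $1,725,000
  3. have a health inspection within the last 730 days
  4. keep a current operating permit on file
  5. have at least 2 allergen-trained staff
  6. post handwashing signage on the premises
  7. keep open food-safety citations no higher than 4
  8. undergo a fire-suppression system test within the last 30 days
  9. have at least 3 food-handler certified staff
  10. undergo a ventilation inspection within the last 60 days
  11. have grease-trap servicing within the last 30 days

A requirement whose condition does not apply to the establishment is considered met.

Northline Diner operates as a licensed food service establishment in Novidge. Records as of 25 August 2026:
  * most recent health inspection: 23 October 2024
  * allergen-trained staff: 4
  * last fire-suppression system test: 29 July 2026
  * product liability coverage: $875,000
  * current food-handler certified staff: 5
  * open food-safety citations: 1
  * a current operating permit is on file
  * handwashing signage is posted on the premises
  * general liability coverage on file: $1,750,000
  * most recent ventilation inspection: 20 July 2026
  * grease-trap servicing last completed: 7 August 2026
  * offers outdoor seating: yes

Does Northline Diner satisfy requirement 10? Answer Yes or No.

10. ventilation inspection 36 days ago vs limit 60 → met

Yes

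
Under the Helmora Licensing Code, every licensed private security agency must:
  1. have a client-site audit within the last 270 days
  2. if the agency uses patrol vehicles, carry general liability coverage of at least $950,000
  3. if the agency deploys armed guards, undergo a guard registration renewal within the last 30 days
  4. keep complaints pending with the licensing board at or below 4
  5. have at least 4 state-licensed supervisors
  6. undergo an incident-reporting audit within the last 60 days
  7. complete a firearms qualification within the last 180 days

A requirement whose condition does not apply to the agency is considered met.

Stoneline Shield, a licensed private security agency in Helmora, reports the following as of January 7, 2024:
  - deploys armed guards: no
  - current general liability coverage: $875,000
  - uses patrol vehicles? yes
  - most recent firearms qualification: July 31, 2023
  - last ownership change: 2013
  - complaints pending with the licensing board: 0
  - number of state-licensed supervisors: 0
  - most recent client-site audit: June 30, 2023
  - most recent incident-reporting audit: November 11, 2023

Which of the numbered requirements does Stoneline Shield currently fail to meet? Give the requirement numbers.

1. client-site audit 191 days ago vs limit 270 → met
2. condition 'uses patrol vehicles' holds; general liability coverage $875,000 < $950,000 → not met
3. condition 'deploys armed guards' does not hold → requirement n/a → met
4. complaints pending with the licensing board 0 ≤ 4 → met
5. state-licensed supervisors 0 < 4 → not met
6. incident-reporting audit 57 days ago vs limit 60 → met
7. firearms qualification 160 days ago vs limit 180 → met
Not met: 2, 5

2, 5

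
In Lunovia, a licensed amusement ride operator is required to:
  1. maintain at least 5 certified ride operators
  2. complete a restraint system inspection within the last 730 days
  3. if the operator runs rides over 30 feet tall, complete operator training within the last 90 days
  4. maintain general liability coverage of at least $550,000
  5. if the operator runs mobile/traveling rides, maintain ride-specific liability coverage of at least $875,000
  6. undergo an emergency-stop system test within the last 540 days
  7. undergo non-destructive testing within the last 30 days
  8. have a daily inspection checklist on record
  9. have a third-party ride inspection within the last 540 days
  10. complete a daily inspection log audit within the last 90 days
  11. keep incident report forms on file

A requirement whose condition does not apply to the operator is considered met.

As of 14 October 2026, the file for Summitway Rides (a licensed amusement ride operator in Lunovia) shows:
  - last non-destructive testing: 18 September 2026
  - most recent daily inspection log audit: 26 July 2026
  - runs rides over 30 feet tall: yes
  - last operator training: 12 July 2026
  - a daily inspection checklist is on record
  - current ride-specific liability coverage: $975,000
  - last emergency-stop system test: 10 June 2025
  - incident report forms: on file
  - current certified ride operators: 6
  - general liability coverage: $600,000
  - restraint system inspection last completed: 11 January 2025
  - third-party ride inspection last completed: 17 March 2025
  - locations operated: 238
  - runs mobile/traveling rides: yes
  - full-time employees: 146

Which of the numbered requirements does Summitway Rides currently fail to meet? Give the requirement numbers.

1. certified ride operators 6 ≥ 5 → met
2. restraint system inspection 641 days ago vs limit 730 → met
3. condition 'runs rides over 30 feet tall' holds; operator training 94 days ago vs limit 90 → not met
4. general liability coverage $600,000 ≥ $550,000 → met
5. condition 'runs mobile/traveling rides' holds; ride-specific liability coverage $975,000 ≥ $875,000 → met
6. emergency-stop system test 491 days ago vs limit 540 → met
7. non-destructive testing 26 days ago vs limit 30 → met
8. daily inspection checklist present → met
9. third-party ride inspection 576 days ago vs limit 540 → not met
10. daily inspection log audit 80 days ago vs limit 90 → met
11. incident report forms present → met
Not met: 3, 9

3, 9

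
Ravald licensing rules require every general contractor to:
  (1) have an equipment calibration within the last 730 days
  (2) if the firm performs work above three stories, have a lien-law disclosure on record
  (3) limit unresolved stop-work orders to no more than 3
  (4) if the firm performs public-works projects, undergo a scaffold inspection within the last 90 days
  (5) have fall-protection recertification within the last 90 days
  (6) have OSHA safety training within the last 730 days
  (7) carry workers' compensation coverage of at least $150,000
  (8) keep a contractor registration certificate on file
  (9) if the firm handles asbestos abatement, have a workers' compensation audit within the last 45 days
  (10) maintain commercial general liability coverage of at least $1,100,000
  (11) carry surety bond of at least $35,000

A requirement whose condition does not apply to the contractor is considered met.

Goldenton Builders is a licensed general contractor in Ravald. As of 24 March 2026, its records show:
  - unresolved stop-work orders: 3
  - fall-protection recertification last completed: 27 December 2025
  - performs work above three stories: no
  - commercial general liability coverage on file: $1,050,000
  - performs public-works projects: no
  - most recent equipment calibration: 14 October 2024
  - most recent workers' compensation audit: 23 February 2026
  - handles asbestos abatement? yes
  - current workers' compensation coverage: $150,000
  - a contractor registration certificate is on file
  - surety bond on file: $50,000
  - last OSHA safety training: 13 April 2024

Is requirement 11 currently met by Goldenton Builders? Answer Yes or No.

11. surety bond $50,000 ≥ $35,000 → met

Yes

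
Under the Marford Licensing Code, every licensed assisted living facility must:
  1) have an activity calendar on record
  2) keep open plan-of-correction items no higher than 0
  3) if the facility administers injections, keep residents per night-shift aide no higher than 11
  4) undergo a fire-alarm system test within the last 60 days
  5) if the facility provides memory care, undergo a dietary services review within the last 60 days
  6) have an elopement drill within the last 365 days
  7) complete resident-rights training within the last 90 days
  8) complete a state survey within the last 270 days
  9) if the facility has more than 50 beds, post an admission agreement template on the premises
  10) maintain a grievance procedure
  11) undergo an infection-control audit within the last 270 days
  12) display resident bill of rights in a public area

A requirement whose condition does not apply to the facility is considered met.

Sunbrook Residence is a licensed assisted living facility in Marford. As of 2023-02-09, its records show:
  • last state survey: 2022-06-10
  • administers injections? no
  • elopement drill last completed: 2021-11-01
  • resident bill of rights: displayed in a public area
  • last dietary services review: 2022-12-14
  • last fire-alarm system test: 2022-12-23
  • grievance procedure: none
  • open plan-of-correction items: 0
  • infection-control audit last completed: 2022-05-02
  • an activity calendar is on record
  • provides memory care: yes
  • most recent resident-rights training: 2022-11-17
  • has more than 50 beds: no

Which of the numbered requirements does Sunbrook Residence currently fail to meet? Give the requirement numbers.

1. activity calendar present → met
2. open plan-of-correction items 0 ≤ 0 → met
3. condition 'administers injections' does not hold → requirement n/a → met
4. fire-alarm system test 48 days ago vs limit 60 → met
5. condition 'provides memory care' holds; dietary services review 57 days ago vs limit 60 → met
6. elopement drill 465 days ago vs limit 365 → not met
7. resident-rights training 84 days ago vs limit 90 → met
8. state survey 244 days ago vs limit 270 → met
9. condition 'has more than 50 beds' does not hold → requirement n/a → met
10. grievance procedure absent → not met
11. infection-control audit 283 days ago vs limit 270 → not met
12. resident bill of rights present → met
Not met: 6, 10, 11

6, 10, 11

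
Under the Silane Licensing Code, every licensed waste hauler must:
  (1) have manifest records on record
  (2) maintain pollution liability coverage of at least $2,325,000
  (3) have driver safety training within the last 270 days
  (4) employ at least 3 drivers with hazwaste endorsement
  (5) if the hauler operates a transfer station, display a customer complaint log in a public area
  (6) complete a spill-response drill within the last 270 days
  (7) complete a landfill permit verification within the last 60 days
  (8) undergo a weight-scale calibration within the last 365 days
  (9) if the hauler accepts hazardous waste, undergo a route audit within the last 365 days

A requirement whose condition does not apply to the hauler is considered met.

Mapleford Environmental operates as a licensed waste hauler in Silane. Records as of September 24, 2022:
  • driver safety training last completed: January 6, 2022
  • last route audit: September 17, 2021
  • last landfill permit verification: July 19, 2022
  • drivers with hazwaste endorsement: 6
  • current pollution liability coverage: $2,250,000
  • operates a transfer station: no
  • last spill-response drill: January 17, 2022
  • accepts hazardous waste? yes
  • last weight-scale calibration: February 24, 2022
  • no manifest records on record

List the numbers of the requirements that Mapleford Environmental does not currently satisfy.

1. manifest records absent → not met
2. pollution liability coverage $2,250,000 < $2,325,000 → not met
3. driver safety training 261 days ago vs limit 270 → met
4. drivers with hazwaste endorsement 6 ≥ 3 → met
5. condition 'operates a transfer station' does not hold → requirement n/a → met
6. spill-response drill 250 days ago vs limit 270 → met
7. landfill permit verification 67 days ago vs limit 60 → not met
8. weight-scale calibration 212 days ago vs limit 365 → met
9. condition 'accepts hazardous waste' holds; route audit 372 days ago vs limit 365 → not met
Not met: 1, 2, 7, 9

1, 2, 7, 9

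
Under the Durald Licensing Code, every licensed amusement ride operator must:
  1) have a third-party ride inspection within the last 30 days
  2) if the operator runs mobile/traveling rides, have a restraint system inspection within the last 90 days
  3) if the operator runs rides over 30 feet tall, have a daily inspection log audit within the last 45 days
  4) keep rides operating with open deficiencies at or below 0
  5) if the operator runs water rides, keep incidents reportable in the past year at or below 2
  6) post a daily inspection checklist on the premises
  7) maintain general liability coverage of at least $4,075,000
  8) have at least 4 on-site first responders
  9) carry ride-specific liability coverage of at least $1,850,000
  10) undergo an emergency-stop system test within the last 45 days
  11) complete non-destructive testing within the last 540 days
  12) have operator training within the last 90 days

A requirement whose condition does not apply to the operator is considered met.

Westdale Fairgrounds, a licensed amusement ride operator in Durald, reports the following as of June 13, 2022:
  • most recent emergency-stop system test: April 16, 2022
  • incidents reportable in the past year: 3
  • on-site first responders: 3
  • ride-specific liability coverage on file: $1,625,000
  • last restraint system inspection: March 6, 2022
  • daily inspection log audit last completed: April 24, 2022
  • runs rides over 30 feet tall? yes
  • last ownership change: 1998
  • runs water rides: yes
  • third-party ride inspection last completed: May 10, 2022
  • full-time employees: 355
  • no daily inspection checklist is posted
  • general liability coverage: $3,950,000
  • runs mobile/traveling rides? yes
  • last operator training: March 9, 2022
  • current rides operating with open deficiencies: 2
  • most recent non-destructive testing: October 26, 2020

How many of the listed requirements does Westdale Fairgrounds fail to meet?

1. third-party ride inspection 34 days ago vs limit 30 → not met
2. condition 'runs mobile/traveling rides' holds; restraint system inspection 99 days ago vs limit 90 → not met
3. condition 'runs rides over 30 feet tall' holds; daily inspection log audit 50 days ago vs limit 45 → not met
4. rides operating with open deficiencies 2 > 0 → not met
5. condition 'runs water rides' holds; incidents reportable in the past year 3 > 2 → not met
6. daily inspection checklist absent → not met
7. general liability coverage $3,950,000 < $4,075,000 → not met
8. on-site first responders 3 < 4 → not met
9. ride-specific liability coverage $1,625,000 < $1,850,000 → not met
10. emergency-stop system test 58 days ago vs limit 45 → not met
11. non-destructive testing 595 days ago vs limit 540 → not met
12. operator training 96 days ago vs limit 90 → not met
Not met: 12 of 12

12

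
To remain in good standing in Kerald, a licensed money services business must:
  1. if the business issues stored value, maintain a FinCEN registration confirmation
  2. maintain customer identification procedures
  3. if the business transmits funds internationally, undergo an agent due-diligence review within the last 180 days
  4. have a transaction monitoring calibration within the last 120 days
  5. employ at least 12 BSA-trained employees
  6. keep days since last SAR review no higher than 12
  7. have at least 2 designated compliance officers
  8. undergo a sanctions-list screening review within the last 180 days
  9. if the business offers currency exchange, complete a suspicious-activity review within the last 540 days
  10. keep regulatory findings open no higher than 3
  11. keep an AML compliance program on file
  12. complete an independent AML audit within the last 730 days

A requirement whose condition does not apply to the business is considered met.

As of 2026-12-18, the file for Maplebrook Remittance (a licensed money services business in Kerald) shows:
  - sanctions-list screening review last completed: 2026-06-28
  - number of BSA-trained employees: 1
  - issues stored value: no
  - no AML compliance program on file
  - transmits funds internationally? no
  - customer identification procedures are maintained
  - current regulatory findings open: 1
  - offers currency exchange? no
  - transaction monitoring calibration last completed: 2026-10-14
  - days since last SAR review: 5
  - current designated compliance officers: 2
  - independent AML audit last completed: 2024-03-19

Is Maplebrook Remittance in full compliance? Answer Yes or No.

1. condition 'issues stored value' does not hold → requirement n/a → met
2. customer identification procedures present → met
3. condition 'transmits funds internationally' does not hold → requirement n/a → met
4. transaction monitoring calibration 65 days ago vs limit 120 → met
5. BSA-trained employees 1 < 12 → not met
6. days since last SAR review 5 ≤ 12 → met
7. designated compliance officers 2 ≥ 2 → met
8. sanctions-list screening review 173 days ago vs limit 180 → met
9. condition 'offers currency exchange' does not hold → requirement n/a → met
10. regulatory findings open 1 ≤ 3 → met
11. AML compliance program absent → not met
12. independent AML audit 1004 days ago vs limit 730 → not met
Not met: 5, 11, 12

No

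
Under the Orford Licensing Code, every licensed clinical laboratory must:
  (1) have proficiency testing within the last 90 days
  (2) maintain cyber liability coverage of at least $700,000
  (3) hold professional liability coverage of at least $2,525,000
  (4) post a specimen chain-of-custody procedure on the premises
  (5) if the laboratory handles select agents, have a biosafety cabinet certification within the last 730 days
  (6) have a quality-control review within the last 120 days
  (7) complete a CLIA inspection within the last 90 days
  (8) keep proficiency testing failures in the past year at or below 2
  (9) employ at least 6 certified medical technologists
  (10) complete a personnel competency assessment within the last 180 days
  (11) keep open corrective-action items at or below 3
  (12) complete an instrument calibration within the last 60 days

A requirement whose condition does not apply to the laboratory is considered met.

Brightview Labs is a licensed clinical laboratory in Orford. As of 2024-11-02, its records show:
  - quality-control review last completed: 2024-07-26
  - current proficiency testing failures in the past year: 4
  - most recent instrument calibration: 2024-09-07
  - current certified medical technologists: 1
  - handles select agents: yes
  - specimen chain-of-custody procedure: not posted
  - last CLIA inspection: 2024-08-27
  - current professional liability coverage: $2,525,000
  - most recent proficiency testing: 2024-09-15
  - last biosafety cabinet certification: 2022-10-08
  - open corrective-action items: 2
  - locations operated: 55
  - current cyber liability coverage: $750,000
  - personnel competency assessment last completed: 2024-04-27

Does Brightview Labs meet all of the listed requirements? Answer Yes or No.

1. proficiency testing 48 days ago vs limit 90 → met
2. cyber liability coverage $750,000 ≥ $700,000 → met
3. professional liability coverage $2,525,000 ≥ $2,525,000 → met
4. specimen chain-of-custody procedure absent → not met
5. condition 'handles select agents' holds; biosafety cabinet certification 756 days ago vs limit 730 → not met
6. quality-control review 99 days ago vs limit 120 → met
7. CLIA inspection 67 days ago vs limit 90 → met
8. proficiency testing failures in the past year 4 > 2 → not met
9. certified medical technologists 1 < 6 → not met
10. personnel competency assessment 189 days ago vs limit 180 → not met
11. open corrective-action items 2 ≤ 3 → met
12. instrument calibration 56 days ago vs limit 60 → met
Not met: 4, 5, 8, 9, 10

No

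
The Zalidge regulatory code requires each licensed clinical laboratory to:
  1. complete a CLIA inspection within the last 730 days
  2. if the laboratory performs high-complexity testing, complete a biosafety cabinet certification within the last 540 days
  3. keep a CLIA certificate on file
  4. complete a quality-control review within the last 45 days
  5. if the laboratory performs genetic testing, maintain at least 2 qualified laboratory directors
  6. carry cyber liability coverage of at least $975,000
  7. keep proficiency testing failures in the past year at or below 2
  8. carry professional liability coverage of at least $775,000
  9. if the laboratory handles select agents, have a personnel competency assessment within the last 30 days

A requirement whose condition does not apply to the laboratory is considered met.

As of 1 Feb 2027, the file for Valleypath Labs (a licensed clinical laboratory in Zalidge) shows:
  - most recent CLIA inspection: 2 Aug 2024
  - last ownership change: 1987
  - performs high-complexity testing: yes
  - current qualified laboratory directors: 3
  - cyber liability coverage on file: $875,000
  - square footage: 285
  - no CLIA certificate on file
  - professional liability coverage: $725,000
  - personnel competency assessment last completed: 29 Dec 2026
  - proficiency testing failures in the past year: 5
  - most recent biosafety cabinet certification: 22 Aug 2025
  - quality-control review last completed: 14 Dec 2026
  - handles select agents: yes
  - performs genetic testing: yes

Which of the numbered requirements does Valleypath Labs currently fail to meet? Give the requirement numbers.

1. CLIA inspection 913 days ago vs limit 730 → not met
2. condition 'performs high-complexity testing' holds; biosafety cabinet certification 528 days ago vs limit 540 → met
3. CLIA certificate absent → not met
4. quality-control review 49 days ago vs limit 45 → not met
5. condition 'performs genetic testing' holds; qualified laboratory directors 3 ≥ 2 → met
6. cyber liability coverage $875,000 < $975,000 → not met
7. proficiency testing failures in the past year 5 > 2 → not met
8. professional liability coverage $725,000 < $775,000 → not met
9. condition 'handles select agents' holds; personnel competency assessment 34 days ago vs limit 30 → not met
Not met: 1, 3, 4, 6, 7, 8, 9

1, 3, 4, 6, 7, 8, 9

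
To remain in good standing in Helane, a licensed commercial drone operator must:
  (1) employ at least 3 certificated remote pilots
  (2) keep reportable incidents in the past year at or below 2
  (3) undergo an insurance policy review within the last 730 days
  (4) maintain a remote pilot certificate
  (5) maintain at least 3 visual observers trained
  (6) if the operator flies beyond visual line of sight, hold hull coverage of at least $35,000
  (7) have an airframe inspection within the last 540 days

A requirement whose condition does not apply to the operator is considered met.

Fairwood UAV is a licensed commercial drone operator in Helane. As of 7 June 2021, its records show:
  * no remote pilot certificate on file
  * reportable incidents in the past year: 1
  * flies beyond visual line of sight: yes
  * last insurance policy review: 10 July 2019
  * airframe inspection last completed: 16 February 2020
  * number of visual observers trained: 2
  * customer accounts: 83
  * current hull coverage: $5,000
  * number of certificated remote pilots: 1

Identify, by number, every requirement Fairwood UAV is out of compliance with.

1, 4, 5, 6

1. certificated remote pilots 1 < 3 → not met
2. reportable incidents in the past year 1 ≤ 2 → met
3. insurance policy review 698 days ago vs limit 730 → met
4. remote pilot certificate absent → not met
5. visual observers trained 2 < 3 → not met
6. condition 'flies beyond visual line of sight' holds; hull coverage $5,000 < $35,000 → not met
7. airframe inspection 477 days ago vs limit 540 → met
Not met: 1, 4, 5, 6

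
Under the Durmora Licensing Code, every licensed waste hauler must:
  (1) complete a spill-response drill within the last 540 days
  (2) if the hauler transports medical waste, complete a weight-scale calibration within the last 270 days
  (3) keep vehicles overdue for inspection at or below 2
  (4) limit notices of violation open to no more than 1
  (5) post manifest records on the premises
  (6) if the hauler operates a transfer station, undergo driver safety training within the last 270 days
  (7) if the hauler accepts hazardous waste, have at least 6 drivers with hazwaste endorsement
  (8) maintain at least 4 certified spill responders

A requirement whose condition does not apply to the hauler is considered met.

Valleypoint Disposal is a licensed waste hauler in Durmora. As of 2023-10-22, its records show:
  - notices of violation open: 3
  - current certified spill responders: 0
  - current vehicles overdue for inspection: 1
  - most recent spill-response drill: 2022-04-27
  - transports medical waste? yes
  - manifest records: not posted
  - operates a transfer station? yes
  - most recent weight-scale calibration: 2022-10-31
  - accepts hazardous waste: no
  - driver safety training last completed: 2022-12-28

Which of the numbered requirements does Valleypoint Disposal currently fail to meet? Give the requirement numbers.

1. spill-response drill 543 days ago vs limit 540 → not met
2. condition 'transports medical waste' holds; weight-scale calibration 356 days ago vs limit 270 → not met
3. vehicles overdue for inspection 1 ≤ 2 → met
4. notices of violation open 3 > 1 → not met
5. manifest records absent → not met
6. condition 'operates a transfer station' holds; driver safety training 298 days ago vs limit 270 → not met
7. condition 'accepts hazardous waste' does not hold → requirement n/a → met
8. certified spill responders 0 < 4 → not met
Not met: 1, 2, 4, 5, 6, 8

1, 2, 4, 5, 6, 8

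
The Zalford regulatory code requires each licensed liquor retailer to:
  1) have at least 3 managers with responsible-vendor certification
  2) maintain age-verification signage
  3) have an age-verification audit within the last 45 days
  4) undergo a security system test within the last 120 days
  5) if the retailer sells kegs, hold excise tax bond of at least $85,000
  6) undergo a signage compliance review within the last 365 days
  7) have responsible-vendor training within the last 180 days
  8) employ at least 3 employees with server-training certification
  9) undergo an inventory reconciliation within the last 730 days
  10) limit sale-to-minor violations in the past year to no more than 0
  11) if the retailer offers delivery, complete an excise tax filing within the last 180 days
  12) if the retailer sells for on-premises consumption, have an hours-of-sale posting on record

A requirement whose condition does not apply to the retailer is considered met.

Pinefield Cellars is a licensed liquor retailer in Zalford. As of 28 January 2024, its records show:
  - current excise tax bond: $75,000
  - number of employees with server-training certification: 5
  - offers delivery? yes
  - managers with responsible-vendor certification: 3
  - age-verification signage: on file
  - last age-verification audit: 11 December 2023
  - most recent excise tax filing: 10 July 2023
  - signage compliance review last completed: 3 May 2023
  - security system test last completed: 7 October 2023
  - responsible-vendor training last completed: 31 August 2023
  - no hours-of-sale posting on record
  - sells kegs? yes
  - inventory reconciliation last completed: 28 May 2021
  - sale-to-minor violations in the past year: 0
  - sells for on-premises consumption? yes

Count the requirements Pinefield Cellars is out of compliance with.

5

1. managers with responsible-vendor certification 3 ≥ 3 → met
2. age-verification signage present → met
3. age-verification audit 48 days ago vs limit 45 → not met
4. security system test 113 days ago vs limit 120 → met
5. condition 'sells kegs' holds; excise tax bond $75,000 < $85,000 → not met
6. signage compliance review 270 days ago vs limit 365 → met
7. responsible-vendor training 150 days ago vs limit 180 → met
8. employees with server-training certification 5 ≥ 3 → met
9. inventory reconciliation 975 days ago vs limit 730 → not met
10. sale-to-minor violations in the past year 0 ≤ 0 → met
11. condition 'offers delivery' holds; excise tax filing 202 days ago vs limit 180 → not met
12. condition 'sells for on-premises consumption' holds; hours-of-sale posting absent → not met
Not met: 5 of 12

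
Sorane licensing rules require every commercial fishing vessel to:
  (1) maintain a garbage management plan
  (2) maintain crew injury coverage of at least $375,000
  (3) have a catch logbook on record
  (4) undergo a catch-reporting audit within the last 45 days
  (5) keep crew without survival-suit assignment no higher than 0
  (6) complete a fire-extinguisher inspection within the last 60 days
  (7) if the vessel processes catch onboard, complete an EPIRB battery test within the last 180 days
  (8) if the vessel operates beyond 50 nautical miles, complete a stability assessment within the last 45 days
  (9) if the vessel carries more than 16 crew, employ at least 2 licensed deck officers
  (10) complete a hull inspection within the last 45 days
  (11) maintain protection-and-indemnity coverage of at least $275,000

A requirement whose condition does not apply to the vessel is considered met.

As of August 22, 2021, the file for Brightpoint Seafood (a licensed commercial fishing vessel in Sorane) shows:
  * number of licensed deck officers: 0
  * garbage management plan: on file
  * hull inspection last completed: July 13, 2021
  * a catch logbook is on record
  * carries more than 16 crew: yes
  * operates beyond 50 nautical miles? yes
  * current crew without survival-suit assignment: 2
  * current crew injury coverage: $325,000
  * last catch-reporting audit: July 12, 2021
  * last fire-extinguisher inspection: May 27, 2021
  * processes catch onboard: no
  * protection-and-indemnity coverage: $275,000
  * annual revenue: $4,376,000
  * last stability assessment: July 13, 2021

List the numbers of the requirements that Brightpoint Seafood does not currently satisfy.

1. garbage management plan present → met
2. crew injury coverage $325,000 < $375,000 → not met
3. catch logbook present → met
4. catch-reporting audit 41 days ago vs limit 45 → met
5. crew without survival-suit assignment 2 > 0 → not met
6. fire-extinguisher inspection 87 days ago vs limit 60 → not met
7. condition 'processes catch onboard' does not hold → requirement n/a → met
8. condition 'operates beyond 50 nautical miles' holds; stability assessment 40 days ago vs limit 45 → met
9. condition 'carries more than 16 crew' holds; licensed deck officers 0 < 2 → not met
10. hull inspection 40 days ago vs limit 45 → met
11. protection-and-indemnity coverage $275,000 ≥ $275,000 → met
Not met: 2, 5, 6, 9

2, 5, 6, 9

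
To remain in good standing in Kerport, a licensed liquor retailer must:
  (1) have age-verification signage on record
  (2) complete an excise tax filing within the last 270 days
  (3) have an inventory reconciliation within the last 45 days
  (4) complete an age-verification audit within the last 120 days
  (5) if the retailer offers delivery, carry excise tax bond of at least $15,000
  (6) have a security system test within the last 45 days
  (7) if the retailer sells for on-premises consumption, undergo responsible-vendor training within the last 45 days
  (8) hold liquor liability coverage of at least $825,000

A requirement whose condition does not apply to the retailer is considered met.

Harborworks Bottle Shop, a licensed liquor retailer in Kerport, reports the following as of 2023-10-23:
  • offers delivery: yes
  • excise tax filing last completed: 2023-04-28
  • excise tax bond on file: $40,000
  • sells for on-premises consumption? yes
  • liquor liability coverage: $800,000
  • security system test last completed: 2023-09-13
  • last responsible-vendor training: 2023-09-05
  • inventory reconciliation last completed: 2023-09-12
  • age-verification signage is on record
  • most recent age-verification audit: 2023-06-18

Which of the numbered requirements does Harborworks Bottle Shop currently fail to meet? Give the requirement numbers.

4, 7, 8

1. age-verification signage present → met
2. excise tax filing 178 days ago vs limit 270 → met
3. inventory reconciliation 41 days ago vs limit 45 → met
4. age-verification audit 127 days ago vs limit 120 → not met
5. condition 'offers delivery' holds; excise tax bond $40,000 ≥ $15,000 → met
6. security system test 40 days ago vs limit 45 → met
7. condition 'sells for on-premises consumption' holds; responsible-vendor training 48 days ago vs limit 45 → not met
8. liquor liability coverage $800,000 < $825,000 → not met
Not met: 4, 7, 8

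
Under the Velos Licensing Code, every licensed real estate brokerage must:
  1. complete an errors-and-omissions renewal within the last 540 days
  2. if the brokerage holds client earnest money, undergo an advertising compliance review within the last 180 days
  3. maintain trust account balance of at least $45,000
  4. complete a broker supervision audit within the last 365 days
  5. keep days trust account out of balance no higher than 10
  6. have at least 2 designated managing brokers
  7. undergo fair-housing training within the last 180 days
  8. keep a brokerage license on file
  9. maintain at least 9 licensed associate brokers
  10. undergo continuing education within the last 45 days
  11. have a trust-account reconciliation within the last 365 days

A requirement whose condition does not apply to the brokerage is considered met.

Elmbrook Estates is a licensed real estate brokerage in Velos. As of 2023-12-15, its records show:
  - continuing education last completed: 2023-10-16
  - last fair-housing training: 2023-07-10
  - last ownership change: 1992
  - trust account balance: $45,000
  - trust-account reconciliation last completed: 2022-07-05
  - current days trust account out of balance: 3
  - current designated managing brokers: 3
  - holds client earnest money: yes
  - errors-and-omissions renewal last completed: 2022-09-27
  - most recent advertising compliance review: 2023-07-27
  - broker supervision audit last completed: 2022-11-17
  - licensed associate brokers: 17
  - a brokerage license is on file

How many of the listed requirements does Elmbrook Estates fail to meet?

1. errors-and-omissions renewal 444 days ago vs limit 540 → met
2. condition 'holds client earnest money' holds; advertising compliance review 141 days ago vs limit 180 → met
3. trust account balance $45,000 ≥ $45,000 → met
4. broker supervision audit 393 days ago vs limit 365 → not met
5. days trust account out of balance 3 ≤ 10 → met
6. designated managing brokers 3 ≥ 2 → met
7. fair-housing training 158 days ago vs limit 180 → met
8. brokerage license present → met
9. licensed associate brokers 17 ≥ 9 → met
10. continuing education 60 days ago vs limit 45 → not met
11. trust-account reconciliation 528 days ago vs limit 365 → not met
Not met: 3 of 11

3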